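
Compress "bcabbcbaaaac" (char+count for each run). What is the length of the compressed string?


Input: bcabbcbaaaac
Runs:
  'b' x 1 => "b1"
  'c' x 1 => "c1"
  'a' x 1 => "a1"
  'b' x 2 => "b2"
  'c' x 1 => "c1"
  'b' x 1 => "b1"
  'a' x 4 => "a4"
  'c' x 1 => "c1"
Compressed: "b1c1a1b2c1b1a4c1"
Compressed length: 16

16


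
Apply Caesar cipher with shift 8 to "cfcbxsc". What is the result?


Caesar cipher: shift "cfcbxsc" by 8
  'c' (pos 2) + 8 = pos 10 = 'k'
  'f' (pos 5) + 8 = pos 13 = 'n'
  'c' (pos 2) + 8 = pos 10 = 'k'
  'b' (pos 1) + 8 = pos 9 = 'j'
  'x' (pos 23) + 8 = pos 5 = 'f'
  's' (pos 18) + 8 = pos 0 = 'a'
  'c' (pos 2) + 8 = pos 10 = 'k'
Result: knkjfak

knkjfak


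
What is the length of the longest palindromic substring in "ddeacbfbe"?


Input: "ddeacbfbe"
Checking substrings for palindromes:
  [5:8] "bfb" (len 3) => palindrome
  [0:2] "dd" (len 2) => palindrome
Longest palindromic substring: "bfb" with length 3

3


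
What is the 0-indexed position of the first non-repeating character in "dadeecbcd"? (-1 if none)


Input: dadeecbcd
Character frequencies:
  'a': 1
  'b': 1
  'c': 2
  'd': 3
  'e': 2
Scanning left to right for freq == 1:
  Position 0 ('d'): freq=3, skip
  Position 1 ('a'): unique! => answer = 1

1


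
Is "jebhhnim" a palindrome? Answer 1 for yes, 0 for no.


Input: jebhhnim
Reversed: minhhbej
  Compare pos 0 ('j') with pos 7 ('m'): MISMATCH
  Compare pos 1 ('e') with pos 6 ('i'): MISMATCH
  Compare pos 2 ('b') with pos 5 ('n'): MISMATCH
  Compare pos 3 ('h') with pos 4 ('h'): match
Result: not a palindrome

0


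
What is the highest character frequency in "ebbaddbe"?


Input: ebbaddbe
Character counts:
  'a': 1
  'b': 3
  'd': 2
  'e': 2
Maximum frequency: 3

3


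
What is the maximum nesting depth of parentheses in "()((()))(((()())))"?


Input: "()((()))(((()())))"
Tracking depth:
  Position 0 '(': depth becomes 1
  Position 1 ')': depth becomes 0
  Position 2 '(': depth becomes 1
  Position 3 '(': depth becomes 2
  Position 4 '(': depth becomes 3
  Position 5 ')': depth becomes 2
  Position 6 ')': depth becomes 1
  Position 7 ')': depth becomes 0
  Position 8 '(': depth becomes 1
  Position 9 '(': depth becomes 2
  Position 10 '(': depth becomes 3
  Position 11 '(': depth becomes 4
  Position 12 ')': depth becomes 3
  Position 13 '(': depth becomes 4
  Position 14 ')': depth becomes 3
  Position 15 ')': depth becomes 2
  Position 16 ')': depth becomes 1
  Position 17 ')': depth becomes 0
Maximum depth reached: 4

4


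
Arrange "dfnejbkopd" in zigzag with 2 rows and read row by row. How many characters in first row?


Zigzag "dfnejbkopd" into 2 rows:
Placing characters:
  'd' => row 0
  'f' => row 1
  'n' => row 0
  'e' => row 1
  'j' => row 0
  'b' => row 1
  'k' => row 0
  'o' => row 1
  'p' => row 0
  'd' => row 1
Rows:
  Row 0: "dnjkp"
  Row 1: "febod"
First row length: 5

5


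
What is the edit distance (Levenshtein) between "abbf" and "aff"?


Computing edit distance: "abbf" -> "aff"
DP table:
           a    f    f
      0    1    2    3
  a   1    0    1    2
  b   2    1    1    2
  b   3    2    2    2
  f   4    3    2    2
Edit distance = dp[4][3] = 2

2


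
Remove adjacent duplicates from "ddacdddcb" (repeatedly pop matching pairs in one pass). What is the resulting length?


Input: ddacdddcb
Stack-based adjacent duplicate removal:
  Read 'd': push. Stack: d
  Read 'd': matches stack top 'd' => pop. Stack: (empty)
  Read 'a': push. Stack: a
  Read 'c': push. Stack: ac
  Read 'd': push. Stack: acd
  Read 'd': matches stack top 'd' => pop. Stack: ac
  Read 'd': push. Stack: acd
  Read 'c': push. Stack: acdc
  Read 'b': push. Stack: acdcb
Final stack: "acdcb" (length 5)

5


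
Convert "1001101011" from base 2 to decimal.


Input: "1001101011" in base 2
Positional expansion:
  Digit '1' (value 1) x 2^9 = 512
  Digit '0' (value 0) x 2^8 = 0
  Digit '0' (value 0) x 2^7 = 0
  Digit '1' (value 1) x 2^6 = 64
  Digit '1' (value 1) x 2^5 = 32
  Digit '0' (value 0) x 2^4 = 0
  Digit '1' (value 1) x 2^3 = 8
  Digit '0' (value 0) x 2^2 = 0
  Digit '1' (value 1) x 2^1 = 2
  Digit '1' (value 1) x 2^0 = 1
Sum = 619

619


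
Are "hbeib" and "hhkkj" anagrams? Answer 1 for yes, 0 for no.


Strings: "hbeib", "hhkkj"
Sorted first:  bbehi
Sorted second: hhjkk
Differ at position 0: 'b' vs 'h' => not anagrams

0


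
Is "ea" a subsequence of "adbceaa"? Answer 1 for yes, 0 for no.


Check if "ea" is a subsequence of "adbceaa"
Greedy scan:
  Position 0 ('a'): no match needed
  Position 1 ('d'): no match needed
  Position 2 ('b'): no match needed
  Position 3 ('c'): no match needed
  Position 4 ('e'): matches sub[0] = 'e'
  Position 5 ('a'): matches sub[1] = 'a'
  Position 6 ('a'): no match needed
All 2 characters matched => is a subsequence

1


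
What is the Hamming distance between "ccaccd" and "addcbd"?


Comparing "ccaccd" and "addcbd" position by position:
  Position 0: 'c' vs 'a' => differ
  Position 1: 'c' vs 'd' => differ
  Position 2: 'a' vs 'd' => differ
  Position 3: 'c' vs 'c' => same
  Position 4: 'c' vs 'b' => differ
  Position 5: 'd' vs 'd' => same
Total differences (Hamming distance): 4

4


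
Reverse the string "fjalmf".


Input: fjalmf
Reading characters right to left:
  Position 5: 'f'
  Position 4: 'm'
  Position 3: 'l'
  Position 2: 'a'
  Position 1: 'j'
  Position 0: 'f'
Reversed: fmlajf

fmlajf


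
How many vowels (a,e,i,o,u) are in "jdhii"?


Input: jdhii
Checking each character:
  'j' at position 0: consonant
  'd' at position 1: consonant
  'h' at position 2: consonant
  'i' at position 3: vowel (running total: 1)
  'i' at position 4: vowel (running total: 2)
Total vowels: 2

2


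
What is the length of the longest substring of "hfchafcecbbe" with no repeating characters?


Input: "hfchafcecbbe"
Sliding window (track last position of each char):
  Position 0 ('h'): window [0,0] length 1 -- new best
  Position 1 ('f'): window [0,1] length 2 -- new best
  Position 2 ('c'): window [0,2] length 3 -- new best
  Position 3 ('h'): repeat (last at 0), move window start to 1
  Position 3 ('h'): window [1,3] length 3
  Position 4 ('a'): window [1,4] length 4 -- new best
  Position 5 ('f'): repeat (last at 1), move window start to 2
  Position 5 ('f'): window [2,5] length 4
  Position 6 ('c'): repeat (last at 2), move window start to 3
  Position 6 ('c'): window [3,6] length 4
  Position 7 ('e'): window [3,7] length 5 -- new best
  Position 8 ('c'): repeat (last at 6), move window start to 7
  Position 8 ('c'): window [7,8] length 2
  Position 9 ('b'): window [7,9] length 3
  Position 10 ('b'): repeat (last at 9), move window start to 10
  Position 10 ('b'): window [10,10] length 1
  Position 11 ('e'): window [10,11] length 2
Longest substring with no repeats: "hafce" with length 5

5


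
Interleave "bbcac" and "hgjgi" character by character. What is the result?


Interleaving "bbcac" and "hgjgi":
  Position 0: 'b' from first, 'h' from second => "bh"
  Position 1: 'b' from first, 'g' from second => "bg"
  Position 2: 'c' from first, 'j' from second => "cj"
  Position 3: 'a' from first, 'g' from second => "ag"
  Position 4: 'c' from first, 'i' from second => "ci"
Result: bhbgcjagci

bhbgcjagci


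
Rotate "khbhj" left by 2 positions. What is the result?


Input: "khbhj", rotate left by 2
First 2 characters: "kh"
Remaining characters: "bhj"
Concatenate remaining + first: "bhj" + "kh" = "bhjkh"

bhjkh


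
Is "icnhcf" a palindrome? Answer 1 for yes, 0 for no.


Input: icnhcf
Reversed: fchnci
  Compare pos 0 ('i') with pos 5 ('f'): MISMATCH
  Compare pos 1 ('c') with pos 4 ('c'): match
  Compare pos 2 ('n') with pos 3 ('h'): MISMATCH
Result: not a palindrome

0


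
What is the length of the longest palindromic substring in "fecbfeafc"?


Input: "fecbfeafc"
Checking substrings for palindromes:
  No multi-char palindromic substrings found
Longest palindromic substring: "f" with length 1

1


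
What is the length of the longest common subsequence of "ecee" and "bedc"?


LCS of "ecee" and "bedc"
DP table:
           b    e    d    c
      0    0    0    0    0
  e   0    0    1    1    1
  c   0    0    1    1    2
  e   0    0    1    1    2
  e   0    0    1    1    2
LCS length = dp[4][4] = 2

2


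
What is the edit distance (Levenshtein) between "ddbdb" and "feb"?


Computing edit distance: "ddbdb" -> "feb"
DP table:
           f    e    b
      0    1    2    3
  d   1    1    2    3
  d   2    2    2    3
  b   3    3    3    2
  d   4    4    4    3
  b   5    5    5    4
Edit distance = dp[5][3] = 4

4


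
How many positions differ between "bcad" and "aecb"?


Comparing "bcad" and "aecb" position by position:
  Position 0: 'b' vs 'a' => DIFFER
  Position 1: 'c' vs 'e' => DIFFER
  Position 2: 'a' vs 'c' => DIFFER
  Position 3: 'd' vs 'b' => DIFFER
Positions that differ: 4

4


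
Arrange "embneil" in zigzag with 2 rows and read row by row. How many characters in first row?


Zigzag "embneil" into 2 rows:
Placing characters:
  'e' => row 0
  'm' => row 1
  'b' => row 0
  'n' => row 1
  'e' => row 0
  'i' => row 1
  'l' => row 0
Rows:
  Row 0: "ebel"
  Row 1: "mni"
First row length: 4

4


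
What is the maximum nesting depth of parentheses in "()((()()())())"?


Input: "()((()()())())"
Tracking depth:
  Position 0 '(': depth becomes 1
  Position 1 ')': depth becomes 0
  Position 2 '(': depth becomes 1
  Position 3 '(': depth becomes 2
  Position 4 '(': depth becomes 3
  Position 5 ')': depth becomes 2
  Position 6 '(': depth becomes 3
  Position 7 ')': depth becomes 2
  Position 8 '(': depth becomes 3
  Position 9 ')': depth becomes 2
  Position 10 ')': depth becomes 1
  Position 11 '(': depth becomes 2
  Position 12 ')': depth becomes 1
  Position 13 ')': depth becomes 0
Maximum depth reached: 3

3


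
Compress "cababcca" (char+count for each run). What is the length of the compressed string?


Input: cababcca
Runs:
  'c' x 1 => "c1"
  'a' x 1 => "a1"
  'b' x 1 => "b1"
  'a' x 1 => "a1"
  'b' x 1 => "b1"
  'c' x 2 => "c2"
  'a' x 1 => "a1"
Compressed: "c1a1b1a1b1c2a1"
Compressed length: 14

14


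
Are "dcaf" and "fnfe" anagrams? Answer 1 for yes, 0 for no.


Strings: "dcaf", "fnfe"
Sorted first:  acdf
Sorted second: effn
Differ at position 0: 'a' vs 'e' => not anagrams

0


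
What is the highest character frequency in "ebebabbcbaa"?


Input: ebebabbcbaa
Character counts:
  'a': 3
  'b': 5
  'c': 1
  'e': 2
Maximum frequency: 5

5


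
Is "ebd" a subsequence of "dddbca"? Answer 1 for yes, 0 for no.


Check if "ebd" is a subsequence of "dddbca"
Greedy scan:
  Position 0 ('d'): no match needed
  Position 1 ('d'): no match needed
  Position 2 ('d'): no match needed
  Position 3 ('b'): no match needed
  Position 4 ('c'): no match needed
  Position 5 ('a'): no match needed
Only matched 0/3 characters => not a subsequence

0


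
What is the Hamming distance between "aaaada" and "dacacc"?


Comparing "aaaada" and "dacacc" position by position:
  Position 0: 'a' vs 'd' => differ
  Position 1: 'a' vs 'a' => same
  Position 2: 'a' vs 'c' => differ
  Position 3: 'a' vs 'a' => same
  Position 4: 'd' vs 'c' => differ
  Position 5: 'a' vs 'c' => differ
Total differences (Hamming distance): 4

4


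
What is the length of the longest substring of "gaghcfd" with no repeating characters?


Input: "gaghcfd"
Sliding window (track last position of each char):
  Position 0 ('g'): window [0,0] length 1 -- new best
  Position 1 ('a'): window [0,1] length 2 -- new best
  Position 2 ('g'): repeat (last at 0), move window start to 1
  Position 2 ('g'): window [1,2] length 2
  Position 3 ('h'): window [1,3] length 3 -- new best
  Position 4 ('c'): window [1,4] length 4 -- new best
  Position 5 ('f'): window [1,5] length 5 -- new best
  Position 6 ('d'): window [1,6] length 6 -- new best
Longest substring with no repeats: "aghcfd" with length 6

6


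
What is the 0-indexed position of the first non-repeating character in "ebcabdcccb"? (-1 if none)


Input: ebcabdcccb
Character frequencies:
  'a': 1
  'b': 3
  'c': 4
  'd': 1
  'e': 1
Scanning left to right for freq == 1:
  Position 0 ('e'): unique! => answer = 0

0


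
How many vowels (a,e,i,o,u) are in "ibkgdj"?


Input: ibkgdj
Checking each character:
  'i' at position 0: vowel (running total: 1)
  'b' at position 1: consonant
  'k' at position 2: consonant
  'g' at position 3: consonant
  'd' at position 4: consonant
  'j' at position 5: consonant
Total vowels: 1

1


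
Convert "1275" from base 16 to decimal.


Input: "1275" in base 16
Positional expansion:
  Digit '1' (value 1) x 16^3 = 4096
  Digit '2' (value 2) x 16^2 = 512
  Digit '7' (value 7) x 16^1 = 112
  Digit '5' (value 5) x 16^0 = 5
Sum = 4725

4725


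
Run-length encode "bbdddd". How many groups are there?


Input: bbdddd
Scanning for consecutive runs:
  Group 1: 'b' x 2 (positions 0-1)
  Group 2: 'd' x 4 (positions 2-5)
Total groups: 2

2


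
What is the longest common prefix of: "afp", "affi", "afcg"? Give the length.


Words: afp, affi, afcg
  Position 0: all 'a' => match
  Position 1: all 'f' => match
  Position 2: ('p', 'f', 'c') => mismatch, stop
LCP = "af" (length 2)

2


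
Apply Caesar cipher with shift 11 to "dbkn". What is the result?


Caesar cipher: shift "dbkn" by 11
  'd' (pos 3) + 11 = pos 14 = 'o'
  'b' (pos 1) + 11 = pos 12 = 'm'
  'k' (pos 10) + 11 = pos 21 = 'v'
  'n' (pos 13) + 11 = pos 24 = 'y'
Result: omvy

omvy


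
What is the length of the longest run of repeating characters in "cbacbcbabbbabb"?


Input: "cbacbcbabbbabb"
Scanning for longest run:
  Position 1 ('b'): new char, reset run to 1
  Position 2 ('a'): new char, reset run to 1
  Position 3 ('c'): new char, reset run to 1
  Position 4 ('b'): new char, reset run to 1
  Position 5 ('c'): new char, reset run to 1
  Position 6 ('b'): new char, reset run to 1
  Position 7 ('a'): new char, reset run to 1
  Position 8 ('b'): new char, reset run to 1
  Position 9 ('b'): continues run of 'b', length=2
  Position 10 ('b'): continues run of 'b', length=3
  Position 11 ('a'): new char, reset run to 1
  Position 12 ('b'): new char, reset run to 1
  Position 13 ('b'): continues run of 'b', length=2
Longest run: 'b' with length 3

3


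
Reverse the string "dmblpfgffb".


Input: dmblpfgffb
Reading characters right to left:
  Position 9: 'b'
  Position 8: 'f'
  Position 7: 'f'
  Position 6: 'g'
  Position 5: 'f'
  Position 4: 'p'
  Position 3: 'l'
  Position 2: 'b'
  Position 1: 'm'
  Position 0: 'd'
Reversed: bffgfplbmd

bffgfplbmd


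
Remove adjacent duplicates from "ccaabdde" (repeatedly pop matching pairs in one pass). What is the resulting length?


Input: ccaabdde
Stack-based adjacent duplicate removal:
  Read 'c': push. Stack: c
  Read 'c': matches stack top 'c' => pop. Stack: (empty)
  Read 'a': push. Stack: a
  Read 'a': matches stack top 'a' => pop. Stack: (empty)
  Read 'b': push. Stack: b
  Read 'd': push. Stack: bd
  Read 'd': matches stack top 'd' => pop. Stack: b
  Read 'e': push. Stack: be
Final stack: "be" (length 2)

2


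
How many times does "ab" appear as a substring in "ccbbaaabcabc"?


Searching for "ab" in "ccbbaaabcabc"
Scanning each position:
  Position 0: "cc" => no
  Position 1: "cb" => no
  Position 2: "bb" => no
  Position 3: "ba" => no
  Position 4: "aa" => no
  Position 5: "aa" => no
  Position 6: "ab" => MATCH
  Position 7: "bc" => no
  Position 8: "ca" => no
  Position 9: "ab" => MATCH
  Position 10: "bc" => no
Total occurrences: 2

2


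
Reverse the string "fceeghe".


Input: fceeghe
Reading characters right to left:
  Position 6: 'e'
  Position 5: 'h'
  Position 4: 'g'
  Position 3: 'e'
  Position 2: 'e'
  Position 1: 'c'
  Position 0: 'f'
Reversed: ehgeecf

ehgeecf


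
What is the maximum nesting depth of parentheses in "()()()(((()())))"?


Input: "()()()(((()())))"
Tracking depth:
  Position 0 '(': depth becomes 1
  Position 1 ')': depth becomes 0
  Position 2 '(': depth becomes 1
  Position 3 ')': depth becomes 0
  Position 4 '(': depth becomes 1
  Position 5 ')': depth becomes 0
  Position 6 '(': depth becomes 1
  Position 7 '(': depth becomes 2
  Position 8 '(': depth becomes 3
  Position 9 '(': depth becomes 4
  Position 10 ')': depth becomes 3
  Position 11 '(': depth becomes 4
  Position 12 ')': depth becomes 3
  Position 13 ')': depth becomes 2
  Position 14 ')': depth becomes 1
  Position 15 ')': depth becomes 0
Maximum depth reached: 4

4


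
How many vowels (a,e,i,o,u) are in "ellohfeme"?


Input: ellohfeme
Checking each character:
  'e' at position 0: vowel (running total: 1)
  'l' at position 1: consonant
  'l' at position 2: consonant
  'o' at position 3: vowel (running total: 2)
  'h' at position 4: consonant
  'f' at position 5: consonant
  'e' at position 6: vowel (running total: 3)
  'm' at position 7: consonant
  'e' at position 8: vowel (running total: 4)
Total vowels: 4

4


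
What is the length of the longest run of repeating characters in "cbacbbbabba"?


Input: "cbacbbbabba"
Scanning for longest run:
  Position 1 ('b'): new char, reset run to 1
  Position 2 ('a'): new char, reset run to 1
  Position 3 ('c'): new char, reset run to 1
  Position 4 ('b'): new char, reset run to 1
  Position 5 ('b'): continues run of 'b', length=2
  Position 6 ('b'): continues run of 'b', length=3
  Position 7 ('a'): new char, reset run to 1
  Position 8 ('b'): new char, reset run to 1
  Position 9 ('b'): continues run of 'b', length=2
  Position 10 ('a'): new char, reset run to 1
Longest run: 'b' with length 3

3


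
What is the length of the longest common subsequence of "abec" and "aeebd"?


LCS of "abec" and "aeebd"
DP table:
           a    e    e    b    d
      0    0    0    0    0    0
  a   0    1    1    1    1    1
  b   0    1    1    1    2    2
  e   0    1    2    2    2    2
  c   0    1    2    2    2    2
LCS length = dp[4][5] = 2

2


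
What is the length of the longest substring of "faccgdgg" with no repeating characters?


Input: "faccgdgg"
Sliding window (track last position of each char):
  Position 0 ('f'): window [0,0] length 1 -- new best
  Position 1 ('a'): window [0,1] length 2 -- new best
  Position 2 ('c'): window [0,2] length 3 -- new best
  Position 3 ('c'): repeat (last at 2), move window start to 3
  Position 3 ('c'): window [3,3] length 1
  Position 4 ('g'): window [3,4] length 2
  Position 5 ('d'): window [3,5] length 3
  Position 6 ('g'): repeat (last at 4), move window start to 5
  Position 6 ('g'): window [5,6] length 2
  Position 7 ('g'): repeat (last at 6), move window start to 7
  Position 7 ('g'): window [7,7] length 1
Longest substring with no repeats: "fac" with length 3

3


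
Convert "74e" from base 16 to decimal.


Input: "74e" in base 16
Positional expansion:
  Digit '7' (value 7) x 16^2 = 1792
  Digit '4' (value 4) x 16^1 = 64
  Digit 'e' (value 14) x 16^0 = 14
Sum = 1870

1870


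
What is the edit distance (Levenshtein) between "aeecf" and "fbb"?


Computing edit distance: "aeecf" -> "fbb"
DP table:
           f    b    b
      0    1    2    3
  a   1    1    2    3
  e   2    2    2    3
  e   3    3    3    3
  c   4    4    4    4
  f   5    4    5    5
Edit distance = dp[5][3] = 5

5


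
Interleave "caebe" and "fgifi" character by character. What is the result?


Interleaving "caebe" and "fgifi":
  Position 0: 'c' from first, 'f' from second => "cf"
  Position 1: 'a' from first, 'g' from second => "ag"
  Position 2: 'e' from first, 'i' from second => "ei"
  Position 3: 'b' from first, 'f' from second => "bf"
  Position 4: 'e' from first, 'i' from second => "ei"
Result: cfageibfei

cfageibfei


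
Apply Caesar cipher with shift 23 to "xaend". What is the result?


Caesar cipher: shift "xaend" by 23
  'x' (pos 23) + 23 = pos 20 = 'u'
  'a' (pos 0) + 23 = pos 23 = 'x'
  'e' (pos 4) + 23 = pos 1 = 'b'
  'n' (pos 13) + 23 = pos 10 = 'k'
  'd' (pos 3) + 23 = pos 0 = 'a'
Result: uxbka

uxbka


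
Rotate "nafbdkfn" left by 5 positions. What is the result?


Input: "nafbdkfn", rotate left by 5
First 5 characters: "nafbd"
Remaining characters: "kfn"
Concatenate remaining + first: "kfn" + "nafbd" = "kfnnafbd"

kfnnafbd


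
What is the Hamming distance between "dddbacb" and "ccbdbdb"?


Comparing "dddbacb" and "ccbdbdb" position by position:
  Position 0: 'd' vs 'c' => differ
  Position 1: 'd' vs 'c' => differ
  Position 2: 'd' vs 'b' => differ
  Position 3: 'b' vs 'd' => differ
  Position 4: 'a' vs 'b' => differ
  Position 5: 'c' vs 'd' => differ
  Position 6: 'b' vs 'b' => same
Total differences (Hamming distance): 6

6


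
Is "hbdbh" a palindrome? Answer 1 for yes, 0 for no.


Input: hbdbh
Reversed: hbdbh
  Compare pos 0 ('h') with pos 4 ('h'): match
  Compare pos 1 ('b') with pos 3 ('b'): match
Result: palindrome

1


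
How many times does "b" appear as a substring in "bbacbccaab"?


Searching for "b" in "bbacbccaab"
Scanning each position:
  Position 0: "b" => MATCH
  Position 1: "b" => MATCH
  Position 2: "a" => no
  Position 3: "c" => no
  Position 4: "b" => MATCH
  Position 5: "c" => no
  Position 6: "c" => no
  Position 7: "a" => no
  Position 8: "a" => no
  Position 9: "b" => MATCH
Total occurrences: 4

4


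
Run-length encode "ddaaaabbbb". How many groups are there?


Input: ddaaaabbbb
Scanning for consecutive runs:
  Group 1: 'd' x 2 (positions 0-1)
  Group 2: 'a' x 4 (positions 2-5)
  Group 3: 'b' x 4 (positions 6-9)
Total groups: 3

3


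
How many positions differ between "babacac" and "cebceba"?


Comparing "babacac" and "cebceba" position by position:
  Position 0: 'b' vs 'c' => DIFFER
  Position 1: 'a' vs 'e' => DIFFER
  Position 2: 'b' vs 'b' => same
  Position 3: 'a' vs 'c' => DIFFER
  Position 4: 'c' vs 'e' => DIFFER
  Position 5: 'a' vs 'b' => DIFFER
  Position 6: 'c' vs 'a' => DIFFER
Positions that differ: 6

6


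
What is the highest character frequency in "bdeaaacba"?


Input: bdeaaacba
Character counts:
  'a': 4
  'b': 2
  'c': 1
  'd': 1
  'e': 1
Maximum frequency: 4

4


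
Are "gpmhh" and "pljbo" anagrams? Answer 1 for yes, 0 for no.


Strings: "gpmhh", "pljbo"
Sorted first:  ghhmp
Sorted second: bjlop
Differ at position 0: 'g' vs 'b' => not anagrams

0


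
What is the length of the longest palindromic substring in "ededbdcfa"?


Input: "ededbdcfa"
Checking substrings for palindromes:
  [0:3] "ede" (len 3) => palindrome
  [1:4] "ded" (len 3) => palindrome
  [3:6] "dbd" (len 3) => palindrome
Longest palindromic substring: "ede" with length 3

3


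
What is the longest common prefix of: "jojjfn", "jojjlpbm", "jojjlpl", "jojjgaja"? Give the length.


Words: jojjfn, jojjlpbm, jojjlpl, jojjgaja
  Position 0: all 'j' => match
  Position 1: all 'o' => match
  Position 2: all 'j' => match
  Position 3: all 'j' => match
  Position 4: ('f', 'l', 'l', 'g') => mismatch, stop
LCP = "jojj" (length 4)

4


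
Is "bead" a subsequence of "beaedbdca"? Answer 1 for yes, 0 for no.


Check if "bead" is a subsequence of "beaedbdca"
Greedy scan:
  Position 0 ('b'): matches sub[0] = 'b'
  Position 1 ('e'): matches sub[1] = 'e'
  Position 2 ('a'): matches sub[2] = 'a'
  Position 3 ('e'): no match needed
  Position 4 ('d'): matches sub[3] = 'd'
  Position 5 ('b'): no match needed
  Position 6 ('d'): no match needed
  Position 7 ('c'): no match needed
  Position 8 ('a'): no match needed
All 4 characters matched => is a subsequence

1


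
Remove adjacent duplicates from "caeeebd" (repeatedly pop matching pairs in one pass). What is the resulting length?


Input: caeeebd
Stack-based adjacent duplicate removal:
  Read 'c': push. Stack: c
  Read 'a': push. Stack: ca
  Read 'e': push. Stack: cae
  Read 'e': matches stack top 'e' => pop. Stack: ca
  Read 'e': push. Stack: cae
  Read 'b': push. Stack: caeb
  Read 'd': push. Stack: caebd
Final stack: "caebd" (length 5)

5


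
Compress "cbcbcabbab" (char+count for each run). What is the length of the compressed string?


Input: cbcbcabbab
Runs:
  'c' x 1 => "c1"
  'b' x 1 => "b1"
  'c' x 1 => "c1"
  'b' x 1 => "b1"
  'c' x 1 => "c1"
  'a' x 1 => "a1"
  'b' x 2 => "b2"
  'a' x 1 => "a1"
  'b' x 1 => "b1"
Compressed: "c1b1c1b1c1a1b2a1b1"
Compressed length: 18

18


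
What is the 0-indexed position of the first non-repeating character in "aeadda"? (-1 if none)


Input: aeadda
Character frequencies:
  'a': 3
  'd': 2
  'e': 1
Scanning left to right for freq == 1:
  Position 0 ('a'): freq=3, skip
  Position 1 ('e'): unique! => answer = 1

1


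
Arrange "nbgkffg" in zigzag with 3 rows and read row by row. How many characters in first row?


Zigzag "nbgkffg" into 3 rows:
Placing characters:
  'n' => row 0
  'b' => row 1
  'g' => row 2
  'k' => row 1
  'f' => row 0
  'f' => row 1
  'g' => row 2
Rows:
  Row 0: "nf"
  Row 1: "bkf"
  Row 2: "gg"
First row length: 2

2


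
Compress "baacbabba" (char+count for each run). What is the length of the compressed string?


Input: baacbabba
Runs:
  'b' x 1 => "b1"
  'a' x 2 => "a2"
  'c' x 1 => "c1"
  'b' x 1 => "b1"
  'a' x 1 => "a1"
  'b' x 2 => "b2"
  'a' x 1 => "a1"
Compressed: "b1a2c1b1a1b2a1"
Compressed length: 14

14


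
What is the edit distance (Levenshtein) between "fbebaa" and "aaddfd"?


Computing edit distance: "fbebaa" -> "aaddfd"
DP table:
           a    a    d    d    f    d
      0    1    2    3    4    5    6
  f   1    1    2    3    4    4    5
  b   2    2    2    3    4    5    5
  e   3    3    3    3    4    5    6
  b   4    4    4    4    4    5    6
  a   5    4    4    5    5    5    6
  a   6    5    4    5    6    6    6
Edit distance = dp[6][6] = 6

6


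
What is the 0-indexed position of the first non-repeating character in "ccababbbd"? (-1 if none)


Input: ccababbbd
Character frequencies:
  'a': 2
  'b': 4
  'c': 2
  'd': 1
Scanning left to right for freq == 1:
  Position 0 ('c'): freq=2, skip
  Position 1 ('c'): freq=2, skip
  Position 2 ('a'): freq=2, skip
  Position 3 ('b'): freq=4, skip
  Position 4 ('a'): freq=2, skip
  Position 5 ('b'): freq=4, skip
  Position 6 ('b'): freq=4, skip
  Position 7 ('b'): freq=4, skip
  Position 8 ('d'): unique! => answer = 8

8


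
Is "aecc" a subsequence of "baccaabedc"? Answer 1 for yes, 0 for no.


Check if "aecc" is a subsequence of "baccaabedc"
Greedy scan:
  Position 0 ('b'): no match needed
  Position 1 ('a'): matches sub[0] = 'a'
  Position 2 ('c'): no match needed
  Position 3 ('c'): no match needed
  Position 4 ('a'): no match needed
  Position 5 ('a'): no match needed
  Position 6 ('b'): no match needed
  Position 7 ('e'): matches sub[1] = 'e'
  Position 8 ('d'): no match needed
  Position 9 ('c'): matches sub[2] = 'c'
Only matched 3/4 characters => not a subsequence

0


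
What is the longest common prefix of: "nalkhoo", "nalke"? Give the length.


Words: nalkhoo, nalke
  Position 0: all 'n' => match
  Position 1: all 'a' => match
  Position 2: all 'l' => match
  Position 3: all 'k' => match
  Position 4: ('h', 'e') => mismatch, stop
LCP = "nalk" (length 4)

4


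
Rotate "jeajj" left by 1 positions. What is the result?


Input: "jeajj", rotate left by 1
First 1 characters: "j"
Remaining characters: "eajj"
Concatenate remaining + first: "eajj" + "j" = "eajjj"

eajjj


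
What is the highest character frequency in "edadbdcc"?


Input: edadbdcc
Character counts:
  'a': 1
  'b': 1
  'c': 2
  'd': 3
  'e': 1
Maximum frequency: 3

3


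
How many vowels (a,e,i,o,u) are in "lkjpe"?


Input: lkjpe
Checking each character:
  'l' at position 0: consonant
  'k' at position 1: consonant
  'j' at position 2: consonant
  'p' at position 3: consonant
  'e' at position 4: vowel (running total: 1)
Total vowels: 1

1


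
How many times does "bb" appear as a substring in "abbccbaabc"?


Searching for "bb" in "abbccbaabc"
Scanning each position:
  Position 0: "ab" => no
  Position 1: "bb" => MATCH
  Position 2: "bc" => no
  Position 3: "cc" => no
  Position 4: "cb" => no
  Position 5: "ba" => no
  Position 6: "aa" => no
  Position 7: "ab" => no
  Position 8: "bc" => no
Total occurrences: 1

1


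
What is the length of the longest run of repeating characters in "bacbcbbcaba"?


Input: "bacbcbbcaba"
Scanning for longest run:
  Position 1 ('a'): new char, reset run to 1
  Position 2 ('c'): new char, reset run to 1
  Position 3 ('b'): new char, reset run to 1
  Position 4 ('c'): new char, reset run to 1
  Position 5 ('b'): new char, reset run to 1
  Position 6 ('b'): continues run of 'b', length=2
  Position 7 ('c'): new char, reset run to 1
  Position 8 ('a'): new char, reset run to 1
  Position 9 ('b'): new char, reset run to 1
  Position 10 ('a'): new char, reset run to 1
Longest run: 'b' with length 2

2


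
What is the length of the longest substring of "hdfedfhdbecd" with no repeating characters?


Input: "hdfedfhdbecd"
Sliding window (track last position of each char):
  Position 0 ('h'): window [0,0] length 1 -- new best
  Position 1 ('d'): window [0,1] length 2 -- new best
  Position 2 ('f'): window [0,2] length 3 -- new best
  Position 3 ('e'): window [0,3] length 4 -- new best
  Position 4 ('d'): repeat (last at 1), move window start to 2
  Position 4 ('d'): window [2,4] length 3
  Position 5 ('f'): repeat (last at 2), move window start to 3
  Position 5 ('f'): window [3,5] length 3
  Position 6 ('h'): window [3,6] length 4
  Position 7 ('d'): repeat (last at 4), move window start to 5
  Position 7 ('d'): window [5,7] length 3
  Position 8 ('b'): window [5,8] length 4
  Position 9 ('e'): window [5,9] length 5 -- new best
  Position 10 ('c'): window [5,10] length 6 -- new best
  Position 11 ('d'): repeat (last at 7), move window start to 8
  Position 11 ('d'): window [8,11] length 4
Longest substring with no repeats: "fhdbec" with length 6

6


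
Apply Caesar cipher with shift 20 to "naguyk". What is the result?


Caesar cipher: shift "naguyk" by 20
  'n' (pos 13) + 20 = pos 7 = 'h'
  'a' (pos 0) + 20 = pos 20 = 'u'
  'g' (pos 6) + 20 = pos 0 = 'a'
  'u' (pos 20) + 20 = pos 14 = 'o'
  'y' (pos 24) + 20 = pos 18 = 's'
  'k' (pos 10) + 20 = pos 4 = 'e'
Result: huaose

huaose


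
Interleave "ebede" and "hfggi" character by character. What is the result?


Interleaving "ebede" and "hfggi":
  Position 0: 'e' from first, 'h' from second => "eh"
  Position 1: 'b' from first, 'f' from second => "bf"
  Position 2: 'e' from first, 'g' from second => "eg"
  Position 3: 'd' from first, 'g' from second => "dg"
  Position 4: 'e' from first, 'i' from second => "ei"
Result: ehbfegdgei

ehbfegdgei


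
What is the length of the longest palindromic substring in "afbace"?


Input: "afbace"
Checking substrings for palindromes:
  No multi-char palindromic substrings found
Longest palindromic substring: "a" with length 1

1


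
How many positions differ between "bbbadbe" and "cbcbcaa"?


Comparing "bbbadbe" and "cbcbcaa" position by position:
  Position 0: 'b' vs 'c' => DIFFER
  Position 1: 'b' vs 'b' => same
  Position 2: 'b' vs 'c' => DIFFER
  Position 3: 'a' vs 'b' => DIFFER
  Position 4: 'd' vs 'c' => DIFFER
  Position 5: 'b' vs 'a' => DIFFER
  Position 6: 'e' vs 'a' => DIFFER
Positions that differ: 6

6


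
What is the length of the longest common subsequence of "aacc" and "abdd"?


LCS of "aacc" and "abdd"
DP table:
           a    b    d    d
      0    0    0    0    0
  a   0    1    1    1    1
  a   0    1    1    1    1
  c   0    1    1    1    1
  c   0    1    1    1    1
LCS length = dp[4][4] = 1

1


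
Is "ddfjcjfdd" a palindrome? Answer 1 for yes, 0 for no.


Input: ddfjcjfdd
Reversed: ddfjcjfdd
  Compare pos 0 ('d') with pos 8 ('d'): match
  Compare pos 1 ('d') with pos 7 ('d'): match
  Compare pos 2 ('f') with pos 6 ('f'): match
  Compare pos 3 ('j') with pos 5 ('j'): match
Result: palindrome

1


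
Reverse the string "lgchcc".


Input: lgchcc
Reading characters right to left:
  Position 5: 'c'
  Position 4: 'c'
  Position 3: 'h'
  Position 2: 'c'
  Position 1: 'g'
  Position 0: 'l'
Reversed: cchcgl

cchcgl


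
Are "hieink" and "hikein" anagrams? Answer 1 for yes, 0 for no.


Strings: "hieink", "hikein"
Sorted first:  ehiikn
Sorted second: ehiikn
Sorted forms match => anagrams

1


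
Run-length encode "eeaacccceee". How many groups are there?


Input: eeaacccceee
Scanning for consecutive runs:
  Group 1: 'e' x 2 (positions 0-1)
  Group 2: 'a' x 2 (positions 2-3)
  Group 3: 'c' x 4 (positions 4-7)
  Group 4: 'e' x 3 (positions 8-10)
Total groups: 4

4


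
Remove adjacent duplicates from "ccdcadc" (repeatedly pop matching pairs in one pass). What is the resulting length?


Input: ccdcadc
Stack-based adjacent duplicate removal:
  Read 'c': push. Stack: c
  Read 'c': matches stack top 'c' => pop. Stack: (empty)
  Read 'd': push. Stack: d
  Read 'c': push. Stack: dc
  Read 'a': push. Stack: dca
  Read 'd': push. Stack: dcad
  Read 'c': push. Stack: dcadc
Final stack: "dcadc" (length 5)

5


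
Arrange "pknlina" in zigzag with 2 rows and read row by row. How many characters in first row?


Zigzag "pknlina" into 2 rows:
Placing characters:
  'p' => row 0
  'k' => row 1
  'n' => row 0
  'l' => row 1
  'i' => row 0
  'n' => row 1
  'a' => row 0
Rows:
  Row 0: "pnia"
  Row 1: "kln"
First row length: 4

4


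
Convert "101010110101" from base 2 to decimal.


Input: "101010110101" in base 2
Positional expansion:
  Digit '1' (value 1) x 2^11 = 2048
  Digit '0' (value 0) x 2^10 = 0
  Digit '1' (value 1) x 2^9 = 512
  Digit '0' (value 0) x 2^8 = 0
  Digit '1' (value 1) x 2^7 = 128
  Digit '0' (value 0) x 2^6 = 0
  Digit '1' (value 1) x 2^5 = 32
  Digit '1' (value 1) x 2^4 = 16
  Digit '0' (value 0) x 2^3 = 0
  Digit '1' (value 1) x 2^2 = 4
  Digit '0' (value 0) x 2^1 = 0
  Digit '1' (value 1) x 2^0 = 1
Sum = 2741

2741


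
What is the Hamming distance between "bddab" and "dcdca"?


Comparing "bddab" and "dcdca" position by position:
  Position 0: 'b' vs 'd' => differ
  Position 1: 'd' vs 'c' => differ
  Position 2: 'd' vs 'd' => same
  Position 3: 'a' vs 'c' => differ
  Position 4: 'b' vs 'a' => differ
Total differences (Hamming distance): 4

4


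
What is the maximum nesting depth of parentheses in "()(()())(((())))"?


Input: "()(()())(((())))"
Tracking depth:
  Position 0 '(': depth becomes 1
  Position 1 ')': depth becomes 0
  Position 2 '(': depth becomes 1
  Position 3 '(': depth becomes 2
  Position 4 ')': depth becomes 1
  Position 5 '(': depth becomes 2
  Position 6 ')': depth becomes 1
  Position 7 ')': depth becomes 0
  Position 8 '(': depth becomes 1
  Position 9 '(': depth becomes 2
  Position 10 '(': depth becomes 3
  Position 11 '(': depth becomes 4
  Position 12 ')': depth becomes 3
  Position 13 ')': depth becomes 2
  Position 14 ')': depth becomes 1
  Position 15 ')': depth becomes 0
Maximum depth reached: 4

4


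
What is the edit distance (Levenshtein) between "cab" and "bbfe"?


Computing edit distance: "cab" -> "bbfe"
DP table:
           b    b    f    e
      0    1    2    3    4
  c   1    1    2    3    4
  a   2    2    2    3    4
  b   3    2    2    3    4
Edit distance = dp[3][4] = 4

4


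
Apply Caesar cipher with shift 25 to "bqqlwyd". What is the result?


Caesar cipher: shift "bqqlwyd" by 25
  'b' (pos 1) + 25 = pos 0 = 'a'
  'q' (pos 16) + 25 = pos 15 = 'p'
  'q' (pos 16) + 25 = pos 15 = 'p'
  'l' (pos 11) + 25 = pos 10 = 'k'
  'w' (pos 22) + 25 = pos 21 = 'v'
  'y' (pos 24) + 25 = pos 23 = 'x'
  'd' (pos 3) + 25 = pos 2 = 'c'
Result: appkvxc

appkvxc


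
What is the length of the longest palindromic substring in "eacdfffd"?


Input: "eacdfffd"
Checking substrings for palindromes:
  [3:8] "dfffd" (len 5) => palindrome
  [4:7] "fff" (len 3) => palindrome
  [4:6] "ff" (len 2) => palindrome
  [5:7] "ff" (len 2) => palindrome
Longest palindromic substring: "dfffd" with length 5

5


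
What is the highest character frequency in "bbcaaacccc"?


Input: bbcaaacccc
Character counts:
  'a': 3
  'b': 2
  'c': 5
Maximum frequency: 5

5


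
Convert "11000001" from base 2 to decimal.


Input: "11000001" in base 2
Positional expansion:
  Digit '1' (value 1) x 2^7 = 128
  Digit '1' (value 1) x 2^6 = 64
  Digit '0' (value 0) x 2^5 = 0
  Digit '0' (value 0) x 2^4 = 0
  Digit '0' (value 0) x 2^3 = 0
  Digit '0' (value 0) x 2^2 = 0
  Digit '0' (value 0) x 2^1 = 0
  Digit '1' (value 1) x 2^0 = 1
Sum = 193

193


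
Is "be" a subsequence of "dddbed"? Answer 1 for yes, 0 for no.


Check if "be" is a subsequence of "dddbed"
Greedy scan:
  Position 0 ('d'): no match needed
  Position 1 ('d'): no match needed
  Position 2 ('d'): no match needed
  Position 3 ('b'): matches sub[0] = 'b'
  Position 4 ('e'): matches sub[1] = 'e'
  Position 5 ('d'): no match needed
All 2 characters matched => is a subsequence

1


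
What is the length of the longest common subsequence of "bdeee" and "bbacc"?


LCS of "bdeee" and "bbacc"
DP table:
           b    b    a    c    c
      0    0    0    0    0    0
  b   0    1    1    1    1    1
  d   0    1    1    1    1    1
  e   0    1    1    1    1    1
  e   0    1    1    1    1    1
  e   0    1    1    1    1    1
LCS length = dp[5][5] = 1

1


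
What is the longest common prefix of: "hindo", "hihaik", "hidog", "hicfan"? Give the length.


Words: hindo, hihaik, hidog, hicfan
  Position 0: all 'h' => match
  Position 1: all 'i' => match
  Position 2: ('n', 'h', 'd', 'c') => mismatch, stop
LCP = "hi" (length 2)

2


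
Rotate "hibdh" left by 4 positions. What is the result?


Input: "hibdh", rotate left by 4
First 4 characters: "hibd"
Remaining characters: "h"
Concatenate remaining + first: "h" + "hibd" = "hhibd"

hhibd


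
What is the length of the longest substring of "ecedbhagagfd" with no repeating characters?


Input: "ecedbhagagfd"
Sliding window (track last position of each char):
  Position 0 ('e'): window [0,0] length 1 -- new best
  Position 1 ('c'): window [0,1] length 2 -- new best
  Position 2 ('e'): repeat (last at 0), move window start to 1
  Position 2 ('e'): window [1,2] length 2
  Position 3 ('d'): window [1,3] length 3 -- new best
  Position 4 ('b'): window [1,4] length 4 -- new best
  Position 5 ('h'): window [1,5] length 5 -- new best
  Position 6 ('a'): window [1,6] length 6 -- new best
  Position 7 ('g'): window [1,7] length 7 -- new best
  Position 8 ('a'): repeat (last at 6), move window start to 7
  Position 8 ('a'): window [7,8] length 2
  Position 9 ('g'): repeat (last at 7), move window start to 8
  Position 9 ('g'): window [8,9] length 2
  Position 10 ('f'): window [8,10] length 3
  Position 11 ('d'): window [8,11] length 4
Longest substring with no repeats: "cedbhag" with length 7

7


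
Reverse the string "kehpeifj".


Input: kehpeifj
Reading characters right to left:
  Position 7: 'j'
  Position 6: 'f'
  Position 5: 'i'
  Position 4: 'e'
  Position 3: 'p'
  Position 2: 'h'
  Position 1: 'e'
  Position 0: 'k'
Reversed: jfiephek

jfiephek


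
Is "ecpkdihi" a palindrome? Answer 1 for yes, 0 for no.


Input: ecpkdihi
Reversed: ihidkpce
  Compare pos 0 ('e') with pos 7 ('i'): MISMATCH
  Compare pos 1 ('c') with pos 6 ('h'): MISMATCH
  Compare pos 2 ('p') with pos 5 ('i'): MISMATCH
  Compare pos 3 ('k') with pos 4 ('d'): MISMATCH
Result: not a palindrome

0


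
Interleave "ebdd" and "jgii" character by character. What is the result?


Interleaving "ebdd" and "jgii":
  Position 0: 'e' from first, 'j' from second => "ej"
  Position 1: 'b' from first, 'g' from second => "bg"
  Position 2: 'd' from first, 'i' from second => "di"
  Position 3: 'd' from first, 'i' from second => "di"
Result: ejbgdidi

ejbgdidi


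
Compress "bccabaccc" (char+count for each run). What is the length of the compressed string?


Input: bccabaccc
Runs:
  'b' x 1 => "b1"
  'c' x 2 => "c2"
  'a' x 1 => "a1"
  'b' x 1 => "b1"
  'a' x 1 => "a1"
  'c' x 3 => "c3"
Compressed: "b1c2a1b1a1c3"
Compressed length: 12

12


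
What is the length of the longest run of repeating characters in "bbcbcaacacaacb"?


Input: "bbcbcaacacaacb"
Scanning for longest run:
  Position 1 ('b'): continues run of 'b', length=2
  Position 2 ('c'): new char, reset run to 1
  Position 3 ('b'): new char, reset run to 1
  Position 4 ('c'): new char, reset run to 1
  Position 5 ('a'): new char, reset run to 1
  Position 6 ('a'): continues run of 'a', length=2
  Position 7 ('c'): new char, reset run to 1
  Position 8 ('a'): new char, reset run to 1
  Position 9 ('c'): new char, reset run to 1
  Position 10 ('a'): new char, reset run to 1
  Position 11 ('a'): continues run of 'a', length=2
  Position 12 ('c'): new char, reset run to 1
  Position 13 ('b'): new char, reset run to 1
Longest run: 'b' with length 2

2
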